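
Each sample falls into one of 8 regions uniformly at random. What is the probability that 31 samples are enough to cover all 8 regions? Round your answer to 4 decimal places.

By inclusion–exclusion over which regions are missing,
P(all seen) = Σ_{j=0}^{8} (-1)^j C(8,j)((8-j)/8)^31
= 1.00000 - 0.12745 + 0.00375 - 0.00003 + 0.00000 - 0.00000 + 0.00000 - 0.00000 + 0.00000
= 0.87627.

0.8763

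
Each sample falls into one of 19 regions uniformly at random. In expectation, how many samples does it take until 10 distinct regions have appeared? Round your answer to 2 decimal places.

With k distinct regions already seen, the next new one arrives after an expected 19/(19-k) samples.
Sum over k = 0,...,9: E = 19/19 + 19/18 + 19/17 + ... + 19/11 + 19/10 = 13.657.

13.66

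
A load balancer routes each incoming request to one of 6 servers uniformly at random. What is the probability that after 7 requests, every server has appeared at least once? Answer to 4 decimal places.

0.0540

By inclusion–exclusion over which servers are missing,
P(all seen) = Σ_{j=0}^{6} (-1)^j C(6,j)((6-j)/6)^7
= 1.00000 - 1.67449 + 0.87791 - 0.15625 + 0.00686 - 0.00002 + 0.00000
= 0.05401.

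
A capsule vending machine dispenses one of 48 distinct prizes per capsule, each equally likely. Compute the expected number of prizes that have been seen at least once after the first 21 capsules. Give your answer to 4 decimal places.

For each prize, P(seen in 21 capsules) = 1 - (47/48)^21 = 0.35733.
By linearity of expectation, E[distinct seen] = 48·(1 - (47/48)^21) = 17.15177.

17.1518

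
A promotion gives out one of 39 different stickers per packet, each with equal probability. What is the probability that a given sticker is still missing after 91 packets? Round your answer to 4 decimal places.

Each packet misses the fixed sticker with probability (39-1)/39 = 38/39, independently.
P(still missing after 91) = (38/39)^91 = 0.09406.

0.0941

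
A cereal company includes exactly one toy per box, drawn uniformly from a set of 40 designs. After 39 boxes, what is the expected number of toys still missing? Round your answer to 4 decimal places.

For each toy, P(unseen after 39) = (39/40)^39 = 0.37255.
By linearity of expectation, E[unseen] = 40·(39/40)^39 = 14.90184.

14.9018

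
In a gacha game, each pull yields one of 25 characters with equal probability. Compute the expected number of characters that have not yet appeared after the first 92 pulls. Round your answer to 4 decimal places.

0.5846

For each character, P(unseen after 92) = (24/25)^92 = 0.02339.
By linearity of expectation, E[unseen] = 25·(24/25)^92 = 0.58465.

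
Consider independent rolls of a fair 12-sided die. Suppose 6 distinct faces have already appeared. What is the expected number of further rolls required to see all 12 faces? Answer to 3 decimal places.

29.400

With k distinct faces already seen, the next new one takes an expected 12/(12-k) rolls.
Sum over k = 6,...,11: E = 12/6 + 12/5 + 12/4 + 12/3 + 12/2 + 12/1 = 29.4000.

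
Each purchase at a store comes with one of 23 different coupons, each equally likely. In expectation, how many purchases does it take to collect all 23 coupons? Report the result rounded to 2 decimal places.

Split into phases: going from k distinct to k+1 distinct takes on average 23/(23-k) purchases.
E[T] = 23/23 + 23/22 + 23/21 + ... + 23/2 + 23/1 = 23·H_{23}.
H_{23} = 3.734, so E[T] = 85.889.

85.89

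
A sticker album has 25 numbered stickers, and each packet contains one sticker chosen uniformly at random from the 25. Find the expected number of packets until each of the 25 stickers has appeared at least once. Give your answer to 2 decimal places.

95.40

Split into phases: going from k distinct to k+1 distinct takes on average 25/(25-k) packets.
E[T] = 25/25 + 25/24 + 25/23 + ... + 25/2 + 25/1 = 25·H_{25}.
H_{25} = 3.816, so E[T] = 95.399.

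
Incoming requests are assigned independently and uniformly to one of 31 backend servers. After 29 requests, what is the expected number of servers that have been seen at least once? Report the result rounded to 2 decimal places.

For each server, P(seen in 29 requests) = 1 - (30/31)^29 = 0.614.
By linearity of expectation, E[distinct seen] = 31·(1 - (30/31)^29) = 19.022.

19.02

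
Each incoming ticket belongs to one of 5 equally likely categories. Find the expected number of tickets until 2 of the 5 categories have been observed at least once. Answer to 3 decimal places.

With k distinct categories already seen, the next new one arrives after an expected 5/(5-k) tickets.
Sum over k = 0,...,1: E = 5/5 + 5/4 = 2.2500.

2.250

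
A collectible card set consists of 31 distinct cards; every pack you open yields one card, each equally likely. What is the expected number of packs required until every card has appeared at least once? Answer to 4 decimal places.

124.8446

After k distinct cards have appeared, the next pack gives a new one with probability (31-k)/31, so the expected wait for the (k+1)-th is 31/(31-k).
E[T] = 31/31 + 31/30 + 31/29 + ... + 31/2 + 31/1 = 31·H_{31}.
H_{31} = 4.02725, so E[T] = 124.84460.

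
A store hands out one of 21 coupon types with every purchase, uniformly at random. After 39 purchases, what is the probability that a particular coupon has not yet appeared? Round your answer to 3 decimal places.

0.149

Each purchase misses the fixed coupon with probability (21-1)/21 = 20/21, independently.
P(still missing after 39) = (20/21)^39 = 0.1491.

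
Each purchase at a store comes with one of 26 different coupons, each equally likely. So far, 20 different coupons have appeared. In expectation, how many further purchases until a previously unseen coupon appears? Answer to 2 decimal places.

Each purchase yields a new coupon with probability (26-20)/26 = 6/26, so the wait is geometric with mean 26/6.
E = 26/6 = 4.333.

4.33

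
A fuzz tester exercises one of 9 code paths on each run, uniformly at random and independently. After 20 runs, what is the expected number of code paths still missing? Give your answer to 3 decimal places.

0.853

For each code path, P(unseen after 20) = (8/9)^20 = 0.0948.
By linearity of expectation, E[unseen] = 9·(8/9)^20 = 0.8535.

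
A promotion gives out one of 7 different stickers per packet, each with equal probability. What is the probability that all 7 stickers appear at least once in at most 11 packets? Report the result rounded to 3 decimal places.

0.163

By inclusion–exclusion over which stickers are missing,
P(all seen) = Σ_{j=0}^{7} (-1)^j C(7,j)((7-j)/7)^11
= 1.0000 - 1.2843 + 0.5186 - 0.0742 + 0.0031 - 0.0000 + 0.0000 - 0.0000
= 0.1631.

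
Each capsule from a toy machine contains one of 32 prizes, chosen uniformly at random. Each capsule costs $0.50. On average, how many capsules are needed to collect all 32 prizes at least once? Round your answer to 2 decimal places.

Split into phases: going from k distinct to k+1 distinct takes on average 32/(32-k) capsules.
E[T] = 32/32 + 32/31 + 32/30 + ... + 32/2 + 32/1 = 32·H_{32}.
H_{32} = 4.058, so E[T] = 129.872.

129.87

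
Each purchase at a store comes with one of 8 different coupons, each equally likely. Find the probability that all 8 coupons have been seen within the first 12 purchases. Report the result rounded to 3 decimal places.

By inclusion–exclusion over which coupons are missing,
P(all seen) = Σ_{j=0}^{8} (-1)^j C(8,j)((8-j)/8)^12
= 1.0000 - 1.6113 + 0.8869 - 0.1990 + 0.0171 - 0.0004 + 0.0000 - 0.0000 + 0.0000
= 0.0933.

0.093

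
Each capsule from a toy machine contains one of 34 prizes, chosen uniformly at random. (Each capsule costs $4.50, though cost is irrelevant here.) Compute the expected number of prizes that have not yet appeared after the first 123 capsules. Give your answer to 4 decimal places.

0.8645

For each prize, P(unseen after 123) = (33/34)^123 = 0.02543.
By linearity of expectation, E[unseen] = 34·(33/34)^123 = 0.86454.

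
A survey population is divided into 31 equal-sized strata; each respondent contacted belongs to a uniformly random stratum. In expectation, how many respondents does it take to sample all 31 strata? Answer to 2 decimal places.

The wait to go from k to k+1 distinct strata is geometric with mean 31/(31-k).
E[T] = 31/31 + 31/30 + 31/29 + ... + 31/2 + 31/1 = 31·H_{31}.
H_{31} = 4.027, so E[T] = 124.845.

124.84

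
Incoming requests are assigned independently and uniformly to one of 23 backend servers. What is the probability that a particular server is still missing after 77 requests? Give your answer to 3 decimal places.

0.033

On each request the fixed server fails to appear with probability 22/23.
P(still missing after 77) = (22/23)^77 = 0.0326.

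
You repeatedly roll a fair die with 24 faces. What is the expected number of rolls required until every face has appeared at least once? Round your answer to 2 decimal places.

Split into phases: going from k distinct to k+1 distinct takes on average 24/(24-k) rolls.
E[T] = 24/24 + 24/23 + 24/22 + ... + 24/2 + 24/1 = 24·H_{24}.
H_{24} = 3.776, so E[T] = 90.623.

90.62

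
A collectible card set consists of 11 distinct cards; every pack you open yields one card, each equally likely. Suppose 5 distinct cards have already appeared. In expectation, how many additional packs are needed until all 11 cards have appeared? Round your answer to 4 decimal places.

26.9500

From k distinct to k+1 distinct takes on average 11/(11-k) packs.
Sum over k = 5,...,10: E = 11/6 + 11/5 + 11/4 + 11/3 + 11/2 + 11/1 = 26.95000.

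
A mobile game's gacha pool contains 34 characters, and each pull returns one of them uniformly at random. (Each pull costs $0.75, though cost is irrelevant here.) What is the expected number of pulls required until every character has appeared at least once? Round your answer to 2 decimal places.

The wait to go from k to k+1 distinct characters is geometric with mean 34/(34-k).
E[T] = 34/34 + 34/33 + 34/32 + ... + 34/2 + 34/1 = 34·H_{34}.
H_{34} = 4.118, so E[T] = 140.019.

140.02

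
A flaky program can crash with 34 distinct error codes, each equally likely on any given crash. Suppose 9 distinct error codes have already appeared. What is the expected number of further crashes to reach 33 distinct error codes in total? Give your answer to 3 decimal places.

95.743

From k distinct to k+1 distinct takes on average 34/(34-k) crashes.
Sum over k = 9,...,32: E = 34/25 + 34/24 + 34/23 + ... + 34/3 + 34/2 = 95.7426.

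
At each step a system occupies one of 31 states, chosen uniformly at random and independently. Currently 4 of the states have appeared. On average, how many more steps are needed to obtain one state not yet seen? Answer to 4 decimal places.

The number of steps until the next new state is geometric with success probability 27/31, so its mean is 31/27.
E = 31/27 = 1.14815.

1.1481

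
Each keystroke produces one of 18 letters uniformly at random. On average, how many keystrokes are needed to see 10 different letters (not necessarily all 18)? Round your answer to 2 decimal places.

Going from k to k+1 distinct takes a geometric number of keystrokes with mean 18/(18-k).
Sum over k = 0,...,9: E = 18/18 + 18/17 + 18/16 + ... + 18/10 + 18/9 = 13.991.

13.99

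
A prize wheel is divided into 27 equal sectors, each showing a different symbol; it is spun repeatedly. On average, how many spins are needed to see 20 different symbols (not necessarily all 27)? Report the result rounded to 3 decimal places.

Going from k to k+1 distinct takes a geometric number of spins with mean 27/(27-k).
Sum over k = 0,...,19: E = 27/27 + 27/26 + 27/25 + ... + 27/9 + 27/8 = 35.0622.

35.062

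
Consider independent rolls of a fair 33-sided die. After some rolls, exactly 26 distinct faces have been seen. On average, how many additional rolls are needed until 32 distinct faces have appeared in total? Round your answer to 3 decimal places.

52.564

The wait to go from k to k+1 distinct faces is geometric with mean 33/(33-k).
Sum over k = 26,...,31: E = 33/7 + 33/6 + 33/5 + 33/4 + 33/3 + 33/2 = 52.5643.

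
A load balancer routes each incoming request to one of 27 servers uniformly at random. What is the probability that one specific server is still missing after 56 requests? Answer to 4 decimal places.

Each request misses the fixed server with probability (27-1)/27 = 26/27, independently.
P(still missing after 56) = (26/27)^56 = 0.12082.

0.1208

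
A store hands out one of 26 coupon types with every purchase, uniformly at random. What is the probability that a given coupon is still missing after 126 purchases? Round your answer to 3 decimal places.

On each purchase the fixed coupon fails to appear with probability 25/26.
P(still missing after 126) = (25/26)^126 = 0.0071.

0.007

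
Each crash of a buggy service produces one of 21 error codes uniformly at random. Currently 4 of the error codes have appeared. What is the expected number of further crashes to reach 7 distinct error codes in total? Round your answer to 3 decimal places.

3.948

With k distinct error codes already seen, the next new one takes an expected 21/(21-k) crashes.
Sum over k = 4,...,6: E = 21/17 + 21/16 + 21/15 = 3.9478.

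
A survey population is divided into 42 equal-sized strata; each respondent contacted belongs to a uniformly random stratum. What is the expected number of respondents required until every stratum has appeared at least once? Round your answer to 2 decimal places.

The wait to go from k to k+1 distinct strata is geometric with mean 42/(42-k).
E[T] = 42/42 + 42/41 + 42/40 + ... + 42/2 + 42/1 = 42·H_{42}.
H_{42} = 4.327, so E[T] = 181.723.

181.72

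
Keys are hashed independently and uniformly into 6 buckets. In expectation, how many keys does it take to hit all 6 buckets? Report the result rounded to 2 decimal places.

14.70

After k distinct buckets have appeared, the next key gives a new one with probability (6-k)/6, so the expected wait for the (k+1)-th is 6/(6-k).
E[T] = 6/6 + 6/5 + 6/4 + 6/3 + 6/2 + 6/1 = 6·H_{6}.
H_{6} = 2.450, so E[T] = 14.700.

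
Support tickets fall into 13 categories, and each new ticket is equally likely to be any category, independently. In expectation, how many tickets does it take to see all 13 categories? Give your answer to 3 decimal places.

Split into phases: going from k distinct to k+1 distinct takes on average 13/(13-k) tickets.
E[T] = 13/13 + 13/12 + 13/11 + ... + 13/2 + 13/1 = 13·H_{13}.
H_{13} = 3.1801, so E[T] = 41.3417.

41.342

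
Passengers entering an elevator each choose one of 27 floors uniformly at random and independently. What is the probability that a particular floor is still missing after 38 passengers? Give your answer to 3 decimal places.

Each passenger misses the fixed floor with probability (27-1)/27 = 26/27, independently.
P(still missing after 38) = (26/27)^38 = 0.2383.

0.238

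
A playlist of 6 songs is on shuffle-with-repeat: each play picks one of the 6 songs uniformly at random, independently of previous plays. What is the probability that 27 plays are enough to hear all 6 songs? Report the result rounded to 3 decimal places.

By inclusion–exclusion over which songs are missing,
P(all seen) = Σ_{j=0}^{6} (-1)^j C(6,j)((6-j)/6)^27
= 1.0000 - 0.0437 + 0.0003 - 0.0000 + 0.0000 - 0.0000 + 0.0000
= 0.9566.

0.957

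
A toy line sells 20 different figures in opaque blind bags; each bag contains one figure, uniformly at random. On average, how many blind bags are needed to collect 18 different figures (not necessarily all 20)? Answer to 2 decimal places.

With k distinct figures already seen, the next new one arrives after an expected 20/(20-k) blind bags.
Sum over k = 0,...,17: E = 20/20 + 20/19 + 20/18 + ... + 20/4 + 20/3 = 41.955.

41.95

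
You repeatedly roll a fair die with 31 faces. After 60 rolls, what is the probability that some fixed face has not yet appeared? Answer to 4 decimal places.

0.1398

Each roll misses the fixed face with probability (31-1)/31 = 30/31, independently.
P(still missing after 60) = (30/31)^60 = 0.13982.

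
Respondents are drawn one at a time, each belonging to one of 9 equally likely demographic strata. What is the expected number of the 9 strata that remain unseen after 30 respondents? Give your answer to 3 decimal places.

For each stratum, P(unseen after 30) = (8/9)^30 = 0.0292.
By linearity of expectation, E[unseen] = 9·(8/9)^30 = 0.2628.

0.263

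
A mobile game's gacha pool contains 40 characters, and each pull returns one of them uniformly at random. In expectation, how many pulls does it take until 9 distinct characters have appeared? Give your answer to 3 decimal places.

10.052

Going from k to k+1 distinct takes a geometric number of pulls with mean 40/(40-k).
Sum over k = 0,...,8: E = 40/40 + 40/39 + 40/38 + ... + 40/33 + 40/32 = 10.0519.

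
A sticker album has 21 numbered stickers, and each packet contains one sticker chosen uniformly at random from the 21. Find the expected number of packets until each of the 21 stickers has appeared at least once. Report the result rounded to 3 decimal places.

76.553

After k distinct stickers have appeared, the next packet gives a new one with probability (21-k)/21, so the expected wait for the (k+1)-th is 21/(21-k).
E[T] = 21/21 + 21/20 + 21/19 + ... + 21/2 + 21/1 = 21·H_{21}.
H_{21} = 3.6454, so E[T] = 76.5525.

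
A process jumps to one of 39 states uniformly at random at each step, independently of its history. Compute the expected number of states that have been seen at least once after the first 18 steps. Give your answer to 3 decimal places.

14.565

For each state, P(seen in 18 steps) = 1 - (38/39)^18 = 0.3735.
By linearity of expectation, E[distinct seen] = 39·(1 - (38/39)^18) = 14.5653.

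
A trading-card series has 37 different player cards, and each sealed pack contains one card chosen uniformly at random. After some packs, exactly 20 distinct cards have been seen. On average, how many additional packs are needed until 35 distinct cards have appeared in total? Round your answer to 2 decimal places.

71.76

With k distinct cards already seen, the next new one takes an expected 37/(37-k) packs.
Sum over k = 20,...,34: E = 37/17 + 37/16 + 37/15 + ... + 37/4 + 37/3 = 71.763.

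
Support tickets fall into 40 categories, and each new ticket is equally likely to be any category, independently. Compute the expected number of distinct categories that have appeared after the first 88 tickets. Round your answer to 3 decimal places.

For each category, P(seen in 88 tickets) = 1 - (39/40)^88 = 0.8923.
By linearity of expectation, E[distinct seen] = 40·(1 - (39/40)^88) = 35.6901.

35.690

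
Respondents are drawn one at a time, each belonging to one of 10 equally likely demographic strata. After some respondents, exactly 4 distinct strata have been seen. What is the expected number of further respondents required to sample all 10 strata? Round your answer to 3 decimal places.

From k distinct to k+1 distinct takes on average 10/(10-k) respondents.
Sum over k = 4,...,9: E = 10/6 + 10/5 + 10/4 + 10/3 + 10/2 + 10/1 = 24.5000.

24.500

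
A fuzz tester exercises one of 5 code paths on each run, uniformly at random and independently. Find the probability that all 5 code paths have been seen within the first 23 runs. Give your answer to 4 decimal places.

0.9706

By inclusion–exclusion over which code paths are missing,
P(all seen) = Σ_{j=0}^{5} (-1)^j C(5,j)((5-j)/5)^23
= 1.00000 - 0.02951 + 0.00008 - 0.00000 + 0.00000 - 0.00000
= 0.97056.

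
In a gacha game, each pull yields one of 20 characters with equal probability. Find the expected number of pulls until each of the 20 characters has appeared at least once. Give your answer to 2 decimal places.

After k distinct characters have appeared, the next pull gives a new one with probability (20-k)/20, so the expected wait for the (k+1)-th is 20/(20-k).
E[T] = 20/20 + 20/19 + 20/18 + ... + 20/2 + 20/1 = 20·H_{20}.
H_{20} = 3.598, so E[T] = 71.955.

71.95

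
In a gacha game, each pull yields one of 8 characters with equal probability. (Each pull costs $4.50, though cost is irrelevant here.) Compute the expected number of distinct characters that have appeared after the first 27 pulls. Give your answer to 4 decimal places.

7.7826

For each character, P(seen in 27 pulls) = 1 - (7/8)^27 = 0.97282.
By linearity of expectation, E[distinct seen] = 8·(1 - (7/8)^27) = 7.78258.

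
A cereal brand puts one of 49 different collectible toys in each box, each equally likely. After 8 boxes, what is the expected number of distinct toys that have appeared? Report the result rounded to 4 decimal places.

7.4513

For each toy, P(seen in 8 boxes) = 1 - (48/49)^8 = 0.15207.
By linearity of expectation, E[distinct seen] = 49·(1 - (48/49)^8) = 7.45131.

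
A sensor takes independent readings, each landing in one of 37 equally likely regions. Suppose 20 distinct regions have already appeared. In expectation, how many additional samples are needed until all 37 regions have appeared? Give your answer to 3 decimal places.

From k distinct to k+1 distinct takes on average 37/(37-k) samples.
Sum over k = 20,...,36: E = 37/17 + 37/16 + 37/15 + ... + 37/2 + 37/1 = 127.2634.

127.263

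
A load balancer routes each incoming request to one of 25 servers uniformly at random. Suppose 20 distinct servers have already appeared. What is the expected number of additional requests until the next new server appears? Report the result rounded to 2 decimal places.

The number of requests until the next new server is geometric with success probability 5/25, so its mean is 25/5.
E = 25/5 = 5.000.

5.00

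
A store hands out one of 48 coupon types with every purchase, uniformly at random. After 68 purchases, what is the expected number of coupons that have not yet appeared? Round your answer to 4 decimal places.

11.4681

For each coupon, P(unseen after 68) = (47/48)^68 = 0.23892.
By linearity of expectation, E[unseen] = 48·(47/48)^68 = 11.46810.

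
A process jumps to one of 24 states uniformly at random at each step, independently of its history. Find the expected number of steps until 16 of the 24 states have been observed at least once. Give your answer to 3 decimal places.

Going from k to k+1 distinct takes a geometric number of steps with mean 24/(24-k).
Sum over k = 0,...,15: E = 24/24 + 24/23 + 24/22 + ... + 24/10 + 24/9 = 25.3944.

25.394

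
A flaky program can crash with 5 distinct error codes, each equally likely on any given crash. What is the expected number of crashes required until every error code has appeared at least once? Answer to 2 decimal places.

Split into phases: going from k distinct to k+1 distinct takes on average 5/(5-k) crashes.
E[T] = 5/5 + 5/4 + 5/3 + 5/2 + 5/1 = 5·H_{5}.
H_{5} = 2.283, so E[T] = 11.417.

11.42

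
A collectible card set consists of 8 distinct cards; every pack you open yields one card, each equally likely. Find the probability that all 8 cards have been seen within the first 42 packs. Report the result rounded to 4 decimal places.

0.9708

By inclusion–exclusion over which cards are missing,
P(all seen) = Σ_{j=0}^{8} (-1)^j C(8,j)((8-j)/8)^42
= 1.00000 - 0.02934 + 0.00016 - 0.00000 + 0.00000 - 0.00000 + 0.00000 - 0.00000 + 0.00000
= 0.97082.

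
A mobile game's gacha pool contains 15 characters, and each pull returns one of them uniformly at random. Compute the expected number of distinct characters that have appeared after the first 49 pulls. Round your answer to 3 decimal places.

14.490

For each character, P(seen in 49 pulls) = 1 - (14/15)^49 = 0.9660.
By linearity of expectation, E[distinct seen] = 15·(1 - (14/15)^49) = 14.4896.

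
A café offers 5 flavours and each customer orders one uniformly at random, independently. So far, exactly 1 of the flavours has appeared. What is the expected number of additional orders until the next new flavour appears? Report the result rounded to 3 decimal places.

The number of orders until the next new flavour is geometric with success probability 4/5, so its mean is 5/4.
E = 5/4 = 1.2500.

1.250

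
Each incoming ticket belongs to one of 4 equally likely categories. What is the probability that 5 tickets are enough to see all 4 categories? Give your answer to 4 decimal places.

By inclusion–exclusion over which categories are missing,
P(all seen) = Σ_{j=0}^{4} (-1)^j C(4,j)((4-j)/4)^5
= 1.00000 - 0.94922 + 0.18750 - 0.00391 + 0.00000
= 0.23438.

0.2344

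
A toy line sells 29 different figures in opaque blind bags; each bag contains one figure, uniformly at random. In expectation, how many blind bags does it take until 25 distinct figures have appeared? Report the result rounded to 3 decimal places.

With k distinct figures already seen, the next new one arrives after an expected 29/(29-k) blind bags.
Sum over k = 0,...,24: E = 29/29 + 29/28 + 29/27 + ... + 29/6 + 29/5 = 54.4713.

54.471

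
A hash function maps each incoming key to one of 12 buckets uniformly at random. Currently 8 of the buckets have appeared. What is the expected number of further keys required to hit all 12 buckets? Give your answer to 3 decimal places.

The wait to go from k to k+1 distinct buckets is geometric with mean 12/(12-k).
Sum over k = 8,...,11: E = 12/4 + 12/3 + 12/2 + 12/1 = 25.0000.

25.000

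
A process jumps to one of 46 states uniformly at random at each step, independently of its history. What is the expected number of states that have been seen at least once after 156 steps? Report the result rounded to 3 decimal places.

44.508

For each state, P(seen in 156 steps) = 1 - (45/46)^156 = 0.9676.
By linearity of expectation, E[distinct seen] = 46·(1 - (45/46)^156) = 44.5083.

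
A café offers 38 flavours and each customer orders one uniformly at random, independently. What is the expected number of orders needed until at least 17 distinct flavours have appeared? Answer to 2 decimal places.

Going from k to k+1 distinct takes a geometric number of orders with mean 38/(38-k).
Sum over k = 0,...,16: E = 38/38 + 38/37 + 38/36 + ... + 38/23 + 38/22 = 22.137.

22.14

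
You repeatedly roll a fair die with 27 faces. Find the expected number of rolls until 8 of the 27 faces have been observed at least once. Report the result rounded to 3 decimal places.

9.280

Going from k to k+1 distinct takes a geometric number of rolls with mean 27/(27-k).
Sum over k = 0,...,7: E = 27/27 + 27/26 + 27/25 + ... + 27/21 + 27/20 = 9.2804.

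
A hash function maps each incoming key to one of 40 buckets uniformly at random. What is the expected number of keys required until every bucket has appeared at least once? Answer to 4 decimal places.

After k distinct buckets have appeared, the next key gives a new one with probability (40-k)/40, so the expected wait for the (k+1)-th is 40/(40-k).
E[T] = 40/40 + 40/39 + 40/38 + ... + 40/2 + 40/1 = 40·H_{40}.
H_{40} = 4.27854, so E[T] = 171.14172.

171.1417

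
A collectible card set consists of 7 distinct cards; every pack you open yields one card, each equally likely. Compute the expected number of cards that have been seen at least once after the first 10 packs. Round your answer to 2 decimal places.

5.50

For each card, P(seen in 10 packs) = 1 - (6/7)^10 = 0.786.
By linearity of expectation, E[distinct seen] = 7·(1 - (6/7)^10) = 5.502.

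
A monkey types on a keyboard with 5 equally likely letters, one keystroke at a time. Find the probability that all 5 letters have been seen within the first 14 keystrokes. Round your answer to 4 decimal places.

0.7879

By inclusion–exclusion over which letters are missing,
P(all seen) = Σ_{j=0}^{5} (-1)^j C(5,j)((5-j)/5)^14
= 1.00000 - 0.21990 + 0.00784 - 0.00003 + 0.00000 - 0.00000
= 0.78791.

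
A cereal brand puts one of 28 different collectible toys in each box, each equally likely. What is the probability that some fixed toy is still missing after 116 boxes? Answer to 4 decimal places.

On each box the fixed toy fails to appear with probability 27/28.
P(still missing after 116) = (27/28)^116 = 0.01472.

0.0147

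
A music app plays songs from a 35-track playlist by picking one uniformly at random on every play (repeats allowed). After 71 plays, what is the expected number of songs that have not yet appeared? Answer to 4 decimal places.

For each song, P(unseen after 71) = (34/35)^71 = 0.12769.
By linearity of expectation, E[unseen] = 35·(34/35)^71 = 4.46931.

4.4693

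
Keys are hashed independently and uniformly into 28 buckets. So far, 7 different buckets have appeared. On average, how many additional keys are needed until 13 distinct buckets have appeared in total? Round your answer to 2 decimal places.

With k distinct buckets already seen, the next new one takes an expected 28/(28-k) keys.
Sum over k = 7,...,12: E = 28/21 + 28/20 + 28/19 + 28/18 + 28/17 + 28/16 = 9.160.

9.16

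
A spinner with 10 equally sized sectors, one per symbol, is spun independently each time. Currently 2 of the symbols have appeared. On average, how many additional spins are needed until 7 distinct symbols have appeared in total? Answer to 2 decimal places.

With k distinct symbols already seen, the next new one takes an expected 10/(10-k) spins.
Sum over k = 2,...,6: E = 10/8 + 10/7 + 10/6 + 10/5 + 10/4 = 8.845.

8.85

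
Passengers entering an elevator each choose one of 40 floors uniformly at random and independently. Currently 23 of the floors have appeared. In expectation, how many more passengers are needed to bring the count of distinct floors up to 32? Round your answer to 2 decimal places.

28.87

From k distinct to k+1 distinct takes on average 40/(40-k) passengers.
Sum over k = 23,...,31: E = 40/17 + 40/16 + 40/15 + ... + 40/10 + 40/9 = 28.868.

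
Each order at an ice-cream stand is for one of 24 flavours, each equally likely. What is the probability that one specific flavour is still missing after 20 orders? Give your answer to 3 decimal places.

0.427

On each order the fixed flavour fails to appear with probability 23/24.
P(still missing after 20) = (23/24)^20 = 0.4269.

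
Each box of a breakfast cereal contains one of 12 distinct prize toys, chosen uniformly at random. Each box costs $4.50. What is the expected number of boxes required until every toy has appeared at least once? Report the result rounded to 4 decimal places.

37.2385

Split into phases: going from k distinct to k+1 distinct takes on average 12/(12-k) boxes.
E[T] = 12/12 + 12/11 + 12/10 + ... + 12/2 + 12/1 = 12·H_{12}.
H_{12} = 3.10321, so E[T] = 37.23853.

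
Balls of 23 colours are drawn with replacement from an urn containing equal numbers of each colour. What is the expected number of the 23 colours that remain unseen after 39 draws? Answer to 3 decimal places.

4.063

For each colour, P(unseen after 39) = (22/23)^39 = 0.1766.
By linearity of expectation, E[unseen] = 23·(22/23)^39 = 4.0628.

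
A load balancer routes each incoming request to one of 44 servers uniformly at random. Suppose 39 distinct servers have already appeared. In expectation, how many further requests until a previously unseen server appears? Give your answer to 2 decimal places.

8.80

The number of requests until the next new server is geometric with success probability 5/44, so its mean is 44/5.
E = 44/5 = 8.800.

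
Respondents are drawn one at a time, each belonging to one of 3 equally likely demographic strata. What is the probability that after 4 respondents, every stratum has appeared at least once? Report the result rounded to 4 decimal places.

Let A_i be the event that stratum i is missing after 4 respondents. By inclusion–exclusion on the A_i,
P(all seen) = Σ_{j=0}^{3} (-1)^j C(3,j)((3-j)/3)^4
= 1.00000 - 0.59259 + 0.03704 - 0.00000
= 0.44444.

0.4444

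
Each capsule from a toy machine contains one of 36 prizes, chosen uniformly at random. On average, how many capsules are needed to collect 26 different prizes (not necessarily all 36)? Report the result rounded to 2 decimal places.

44.84

With k distinct prizes already seen, the next new one arrives after an expected 36/(36-k) capsules.
Sum over k = 0,...,25: E = 36/36 + 36/35 + 36/34 + ... + 36/12 + 36/11 = 44.841.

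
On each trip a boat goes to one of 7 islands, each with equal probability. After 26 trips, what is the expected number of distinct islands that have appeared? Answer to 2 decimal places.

6.87

For each island, P(seen in 26 trips) = 1 - (6/7)^26 = 0.982.
By linearity of expectation, E[distinct seen] = 7·(1 - (6/7)^26) = 6.873.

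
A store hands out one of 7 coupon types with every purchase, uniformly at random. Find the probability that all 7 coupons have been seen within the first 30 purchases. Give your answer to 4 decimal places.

Let A_i be the event that coupon i is missing after 30 purchases. By inclusion–exclusion on the A_i,
P(all seen) = Σ_{j=0}^{7} (-1)^j C(7,j)((7-j)/7)^30
= 1.00000 - 0.06866 + 0.00087 - 0.00000 + 0.00000 - 0.00000 + 0.00000 - 0.00000
= 0.93221.

0.9322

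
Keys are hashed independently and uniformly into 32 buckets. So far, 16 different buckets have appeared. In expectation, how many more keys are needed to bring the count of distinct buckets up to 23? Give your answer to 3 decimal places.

17.656

From k distinct to k+1 distinct takes on average 32/(32-k) keys.
Sum over k = 16,...,22: E = 32/16 + 32/15 + 32/14 + ... + 32/11 + 32/10 = 17.6563.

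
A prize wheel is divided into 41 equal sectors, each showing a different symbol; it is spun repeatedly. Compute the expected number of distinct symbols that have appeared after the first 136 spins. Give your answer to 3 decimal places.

For each symbol, P(seen in 136 spins) = 1 - (40/41)^136 = 0.9652.
By linearity of expectation, E[distinct seen] = 41·(1 - (40/41)^136) = 39.5733.

39.573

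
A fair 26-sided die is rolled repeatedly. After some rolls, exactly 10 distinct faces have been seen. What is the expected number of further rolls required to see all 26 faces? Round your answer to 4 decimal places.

87.8990

The wait to go from k to k+1 distinct faces is geometric with mean 26/(26-k).
Sum over k = 10,...,25: E = 26/16 + 26/15 + 26/14 + ... + 26/2 + 26/1 = 87.89895.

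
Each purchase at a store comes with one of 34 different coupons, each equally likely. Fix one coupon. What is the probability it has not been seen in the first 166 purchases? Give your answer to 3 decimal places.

On each purchase the fixed coupon fails to appear with probability 33/34.
P(still missing after 166) = (33/34)^166 = 0.0070.

0.007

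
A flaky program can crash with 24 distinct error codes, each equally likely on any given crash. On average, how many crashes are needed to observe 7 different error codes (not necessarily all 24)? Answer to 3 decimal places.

8.074

With k distinct error codes already seen, the next new one arrives after an expected 24/(24-k) crashes.
Sum over k = 0,...,6: E = 24/24 + 24/23 + 24/22 + ... + 24/19 + 24/18 = 8.0737.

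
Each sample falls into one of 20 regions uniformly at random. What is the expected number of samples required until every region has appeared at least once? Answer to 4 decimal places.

71.9548

The wait to go from k to k+1 distinct regions is geometric with mean 20/(20-k).
E[T] = 20/20 + 20/19 + 20/18 + ... + 20/2 + 20/1 = 20·H_{20}.
H_{20} = 3.59774, so E[T] = 71.95479.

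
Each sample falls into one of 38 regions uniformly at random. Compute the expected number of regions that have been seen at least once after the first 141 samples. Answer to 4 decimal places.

For each region, P(seen in 141 samples) = 1 - (37/38)^141 = 0.97672.
By linearity of expectation, E[distinct seen] = 38·(1 - (37/38)^141) = 37.11542.

37.1154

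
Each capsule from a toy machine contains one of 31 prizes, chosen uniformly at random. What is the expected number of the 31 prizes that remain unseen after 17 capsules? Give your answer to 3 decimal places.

For each prize, P(unseen after 17) = (30/31)^17 = 0.5727.
By linearity of expectation, E[unseen] = 31·(30/31)^17 = 17.7531.

17.753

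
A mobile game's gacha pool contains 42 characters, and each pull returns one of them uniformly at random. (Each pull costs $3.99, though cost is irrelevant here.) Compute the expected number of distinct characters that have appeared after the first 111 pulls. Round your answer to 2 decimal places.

For each character, P(seen in 111 pulls) = 1 - (41/42)^111 = 0.931.
By linearity of expectation, E[distinct seen] = 42·(1 - (41/42)^111) = 39.105.

39.11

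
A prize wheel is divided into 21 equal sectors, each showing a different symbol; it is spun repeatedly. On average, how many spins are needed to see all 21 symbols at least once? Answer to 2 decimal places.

The wait to go from k to k+1 distinct symbols is geometric with mean 21/(21-k).
E[T] = 21/21 + 21/20 + 21/19 + ... + 21/2 + 21/1 = 21·H_{21}.
H_{21} = 3.645, so E[T] = 76.553.

76.55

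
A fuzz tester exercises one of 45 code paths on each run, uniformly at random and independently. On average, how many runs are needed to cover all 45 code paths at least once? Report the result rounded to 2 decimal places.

197.77

After k distinct code paths have appeared, the next run gives a new one with probability (45-k)/45, so the expected wait for the (k+1)-th is 45/(45-k).
E[T] = 45/45 + 45/44 + 45/43 + ... + 45/2 + 45/1 = 45·H_{45}.
H_{45} = 4.395, so E[T] = 197.773.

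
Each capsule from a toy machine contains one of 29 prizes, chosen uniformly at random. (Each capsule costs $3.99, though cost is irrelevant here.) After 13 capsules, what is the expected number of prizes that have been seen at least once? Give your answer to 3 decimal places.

For each prize, P(seen in 13 capsules) = 1 - (28/29)^13 = 0.3663.
By linearity of expectation, E[distinct seen] = 29·(1 - (28/29)^13) = 10.6228.

10.623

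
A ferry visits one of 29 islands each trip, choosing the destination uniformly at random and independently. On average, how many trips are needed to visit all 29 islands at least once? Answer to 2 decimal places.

Split into phases: going from k distinct to k+1 distinct takes on average 29/(29-k) trips.
E[T] = 29/29 + 29/28 + 29/27 + ... + 29/2 + 29/1 = 29·H_{29}.
H_{29} = 3.962, so E[T] = 114.888.

114.89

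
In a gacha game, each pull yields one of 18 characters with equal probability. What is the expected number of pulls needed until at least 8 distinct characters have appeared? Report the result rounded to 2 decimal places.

10.19

With k distinct characters already seen, the next new one arrives after an expected 18/(18-k) pulls.
Sum over k = 0,...,7: E = 18/18 + 18/17 + 18/16 + ... + 18/12 + 18/11 = 10.191.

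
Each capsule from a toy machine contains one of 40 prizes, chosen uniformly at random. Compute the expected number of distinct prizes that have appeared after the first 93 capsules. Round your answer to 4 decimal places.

For each prize, P(seen in 93 capsules) = 1 - (39/40)^93 = 0.90506.
By linearity of expectation, E[distinct seen] = 40·(1 - (39/40)^93) = 36.20257.

36.2026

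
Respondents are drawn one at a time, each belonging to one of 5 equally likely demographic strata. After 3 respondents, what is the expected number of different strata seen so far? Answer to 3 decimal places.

2.440

For each stratum, P(seen in 3 respondents) = 1 - (4/5)^3 = 0.4880.
By linearity of expectation, E[distinct seen] = 5·(1 - (4/5)^3) = 2.4400.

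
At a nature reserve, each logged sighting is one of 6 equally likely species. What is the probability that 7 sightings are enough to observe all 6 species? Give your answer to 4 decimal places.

Let A_i be the event that species i is missing after 7 sightings. By inclusion–exclusion on the A_i,
P(all seen) = Σ_{j=0}^{6} (-1)^j C(6,j)((6-j)/6)^7
= 1.00000 - 1.67449 + 0.87791 - 0.15625 + 0.00686 - 0.00002 + 0.00000
= 0.05401.

0.0540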